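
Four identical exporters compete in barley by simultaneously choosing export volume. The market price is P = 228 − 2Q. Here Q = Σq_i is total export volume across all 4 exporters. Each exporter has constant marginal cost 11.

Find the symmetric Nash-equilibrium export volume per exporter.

A representative exporter's profit is π_i = q_i(228 − 2Q) − 11q_i, with Q = q_i + Σ_{j≠i} q_j.
First-order condition: 217 − 4q_i − 2Σ_{j≠i} q_j = 0.
With identical exporters, set every q_j = q: then 217 − 4q − 6q = 0, i.e. q = 217/10 = 21.7.

21.7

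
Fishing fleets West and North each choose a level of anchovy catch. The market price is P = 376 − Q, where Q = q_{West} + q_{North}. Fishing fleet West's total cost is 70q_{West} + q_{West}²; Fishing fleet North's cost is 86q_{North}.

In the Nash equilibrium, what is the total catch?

Fishing fleet West's profit: π = q_{West}(376 − (q_{West} + q_{North})) − 70q_{West} − q_{West}².
∂π/∂q_{West} = 306 − 4q_{West} − q_{North} = 0, so q_{West} = 76.5 − 0.25q_{North}.
For North: ∂π/∂q_{North} = 290 − 2q_{North} − q_{West} = 0 ⇒ q_{North} = 145 − 0.5q_{West}.
Solving the two reaction functions simultaneously: (1 − (−0.25)(−0.5))q_{West} = 76.5 − 0.25·145, so 0.875q_{West} = 40.25 and q_{West} = 46.
Then q_{North} = 145 − 0.5·46 = 122.
Total catch: 46 + 122 = 168.

168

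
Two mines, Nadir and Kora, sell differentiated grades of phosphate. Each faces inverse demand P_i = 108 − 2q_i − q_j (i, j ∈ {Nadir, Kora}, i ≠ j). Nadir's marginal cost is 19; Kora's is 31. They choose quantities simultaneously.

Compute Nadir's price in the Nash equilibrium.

56.2

Mine Nadir's profit: π = q_{Nadir}(108 − 2q_{Nadir} − q_{Kora}) − 19q_{Nadir}.
∂π/∂q_{Nadir} = 89 − 4q_{Nadir} − q_{Kora} = 0 ⇒ q_{Nadir} = 22.25 − 0.25q_{Kora}.
Similarly q_{Kora} = 19.25 − 0.25q_{Nadir}.
Plugging q_{Kora} into Nadir's best response: q_{Nadir} = 22.25 − 0.25(19.25 − 0.25q_{Nadir}) ⇒ 0.9375q_{Nadir} = 17.4375, so q_{Nadir} = 18.6.
Then q_{Kora} = 19.25 − 0.25·18.6 = 14.6.
P_{Nadir} = 108 − 2·18.6 − 14.6 = 56.2.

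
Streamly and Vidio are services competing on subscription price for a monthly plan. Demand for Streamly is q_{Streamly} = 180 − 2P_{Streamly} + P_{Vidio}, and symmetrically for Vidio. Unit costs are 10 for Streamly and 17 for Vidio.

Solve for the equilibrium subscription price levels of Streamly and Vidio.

Streamly's profit: π = (P_{Streamly} − 10)(180 − 2P_{Streamly} + P_{Vidio}).
∂π/∂P_{Streamly} = 200 − 4P_{Streamly} + P_{Vidio} = 0 ⇒ P_{Streamly} = 50 + 0.25P_{Vidio}.
Similarly P_{Vidio} = 53.5 + 0.25P_{Streamly}.
Plugging P_{Vidio} into Streamly's best response: P_{Streamly} = 50 + 0.25(53.5 + 0.25P_{Streamly}) ⇒ 0.9375P_{Streamly} = 63.375, so P_{Streamly} = 67.6.
Then P_{Vidio} = 53.5 + 0.25·67.6 = 70.4.

67.6, 70.4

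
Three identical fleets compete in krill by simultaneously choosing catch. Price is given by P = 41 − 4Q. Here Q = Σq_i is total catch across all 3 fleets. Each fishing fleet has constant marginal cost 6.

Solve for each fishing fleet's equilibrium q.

2.1875

A representative fishing fleet's profit is π_i = q_i(41 − 4Q) − 6q_i, with Q = q_i + Σ_{j≠i} q_j.
First-order condition: 35 − 8q_i − 4Σ_{j≠i} q_j = 0.
In a symmetric equilibrium every fishing fleet chooses the same q, so Σ_{j≠i} q_j = 2q. The condition becomes 35 − 16q = 0, giving q = 35/16 = 2.1875.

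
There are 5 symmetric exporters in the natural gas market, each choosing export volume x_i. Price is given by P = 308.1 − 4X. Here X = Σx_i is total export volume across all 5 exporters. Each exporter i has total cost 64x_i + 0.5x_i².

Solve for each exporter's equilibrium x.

A representative exporter's profit is π_i = x_i(308.1 − 4X) − 64x_i − 0.5x_i², with X = x_i + Σ_{j≠i} x_j.
First-order condition: 244.1 − 9x_i − 4Σ_{j≠i} x_j = 0.
In a symmetric equilibrium every exporter chooses the same x, so Σ_{j≠i} x_j = 4x. The condition becomes 244.1 − 25x = 0, giving x = 244.1/25 = 9.764.

9.764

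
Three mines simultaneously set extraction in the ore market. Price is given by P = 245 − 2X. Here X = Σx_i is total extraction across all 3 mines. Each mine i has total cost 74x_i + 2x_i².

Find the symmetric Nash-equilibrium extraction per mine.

14.25

A representative mine's profit is π_i = x_i(245 − 2X) − 74x_i − 2x_i², with X = x_i + Σ_{j≠i} x_j.
First-order condition: 171 − 8x_i − 2Σ_{j≠i} x_j = 0.
With identical mines, set every x_j = x: then 171 − 8x − 4x = 0, i.e. x = 171/12 = 14.25.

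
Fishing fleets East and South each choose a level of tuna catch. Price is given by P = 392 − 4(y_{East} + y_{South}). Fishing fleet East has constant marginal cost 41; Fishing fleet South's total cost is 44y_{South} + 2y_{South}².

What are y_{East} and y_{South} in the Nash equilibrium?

Fishing fleet East's profit: π = y_{East}(392 − 4(y_{East} + y_{South})) − 41y_{East}.
∂π/∂y_{East} = 351 − 8y_{East} − 4y_{South} = 0, so y_{East} = 43.875 − 0.5y_{South}.
For South: ∂π/∂y_{South} = 348 − 12y_{South} − 4y_{East} = 0 ⇒ y_{South} = 29 − (1/3)y_{East}.
Plugging y_{South} into East's best response: y_{East} = 43.875 − 0.5(29 − (1/3)y_{East}) ⇒ (5/6)y_{East} = 29.375, so y_{East} = 35.25.
Then y_{South} = 29 − (1/3)·35.25 = 17.25.

35.25, 17.25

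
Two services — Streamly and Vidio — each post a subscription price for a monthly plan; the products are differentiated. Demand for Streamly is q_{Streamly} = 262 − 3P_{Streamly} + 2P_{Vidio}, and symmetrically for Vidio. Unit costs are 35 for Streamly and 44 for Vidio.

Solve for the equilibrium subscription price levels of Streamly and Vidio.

93.4375, 96.8125

Streamly's profit: π = (P_{Streamly} − 35)(262 − 3P_{Streamly} + 2P_{Vidio}).
∂π/∂P_{Streamly} = 367 − 6P_{Streamly} + 2P_{Vidio} = 0 ⇒ P_{Streamly} = 367/6 + (1/3)P_{Vidio}.
Similarly P_{Vidio} = 197/3 + (1/3)P_{Streamly}.
Plugging P_{Vidio} into Streamly's best response: P_{Streamly} = 367/6 + (1/3)(197/3 + (1/3)P_{Streamly}) ⇒ (8/9)P_{Streamly} = 1495/18, so P_{Streamly} = 93.4375.
Then P_{Vidio} = 197/3 + (1/3)·93.4375 = 96.8125.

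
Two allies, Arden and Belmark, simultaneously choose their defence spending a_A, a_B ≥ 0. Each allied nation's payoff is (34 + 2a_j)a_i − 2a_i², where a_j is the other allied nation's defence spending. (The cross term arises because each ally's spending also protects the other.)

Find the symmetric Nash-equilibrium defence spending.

Arden's payoff is (34 + 2a_B)a_A − 2a_A².
∂π/∂a_A = 34 + 2a_B − 4a_A = 0, so a_A = 8.5 + 0.5a_B.
Setting a_A = a_B in the reaction function: a_A = 8.5 + 0.5a_A, so a_A = 8.5 / 0.5 = 17.

17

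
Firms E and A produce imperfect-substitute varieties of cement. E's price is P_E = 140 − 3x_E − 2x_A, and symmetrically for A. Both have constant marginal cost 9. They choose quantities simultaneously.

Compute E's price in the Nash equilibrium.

Firm E's profit: π = x_E(140 − 3x_E − 2x_A) − 9x_E.
∂π/∂x_E = 131 − 6x_E − 2x_A = 0 ⇒ x_E = 131/6 − (1/3)x_A.
The game is symmetric, so in equilibrium x_A = x_E: the reaction function gives (4/3)x_E = 131/6, hence x_E = 16.375.
P_E = 140 − 3·16.375 − 2·16.375 = 58.125.

58.125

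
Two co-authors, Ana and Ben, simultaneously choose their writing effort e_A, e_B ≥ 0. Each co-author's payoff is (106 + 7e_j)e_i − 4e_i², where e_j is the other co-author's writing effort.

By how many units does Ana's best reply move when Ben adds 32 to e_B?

28

Ana's payoff is (106 + 7e_B)e_A − 4e_A².
∂π/∂e_A = 106 + 7e_B − 8e_A = 0, so e_A = 13.25 + 0.875e_B.
The reaction-function slope is 0.875, so a 32-unit rise in e_B moves e_A by 0.875 × 32 = 28. Ana's best response rises — the actions are strategic complements.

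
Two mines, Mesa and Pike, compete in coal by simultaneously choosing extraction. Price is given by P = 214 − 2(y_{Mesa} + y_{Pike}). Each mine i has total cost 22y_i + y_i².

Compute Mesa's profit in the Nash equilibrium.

1728

Mine Mesa's profit: π = y_{Mesa}(214 − 2(y_{Mesa} + y_{Pike})) − 22y_{Mesa} − y_{Mesa}².
∂π/∂y_{Mesa} = 192 − 6y_{Mesa} − 2y_{Pike} = 0, so y_{Mesa} = 32 − (1/3)y_{Pike}.
Setting y_{Mesa} = y_{Pike} in the reaction function: y_{Mesa} = 32 − (1/3)y_{Mesa}, so y_{Mesa} = 32 / (4/3) = 24.
Price P = 214 − 2·48 = 118.
Mesa's profit: (118 − 22)·24 − (24)² = 1728.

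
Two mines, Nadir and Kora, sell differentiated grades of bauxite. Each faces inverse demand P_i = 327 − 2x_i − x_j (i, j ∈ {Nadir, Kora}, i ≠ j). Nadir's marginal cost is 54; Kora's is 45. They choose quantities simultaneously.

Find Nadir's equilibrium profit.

Mine Nadir's profit: π = x_{Nadir}(327 − 2x_{Nadir} − x_{Kora}) − 54x_{Nadir}.
∂π/∂x_{Nadir} = 273 − 4x_{Nadir} − x_{Kora} = 0 ⇒ x_{Nadir} = 68.25 − 0.25x_{Kora}.
Similarly x_{Kora} = 70.5 − 0.25x_{Nadir}.
Solving the two reaction functions simultaneously: (1 − (−0.25)(−0.25))x_{Nadir} = 68.25 − 0.25·70.5, so 0.9375x_{Nadir} = 50.625 and x_{Nadir} = 54.
Then x_{Kora} = 70.5 − 0.25·54 = 57.
P_{Nadir} = 327 − 2·54 − 57 = 162.
Profit = (162 − 54)·54 = 5832.

5832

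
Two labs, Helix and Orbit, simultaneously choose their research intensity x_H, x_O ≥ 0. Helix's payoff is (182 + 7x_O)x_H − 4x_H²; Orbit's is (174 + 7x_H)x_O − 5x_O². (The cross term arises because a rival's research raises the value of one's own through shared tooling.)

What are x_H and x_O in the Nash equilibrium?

Expanding Helix's payoff: 182x_H + 7x_Ox_H − 4x_H².
∂π/∂x_H = 182 + 7x_O − 8x_H = 0, so x_H = 22.75 + 0.875x_O.
Likewise for Orbit: x_O = 17.4 + 0.7x_H.
Solving the two reaction functions simultaneously: (1 − (0.875)(0.7))x_H = 22.75 + 0.875·17.4, so 0.3875x_H = 37.975 and x_H = 98.
Then x_O = 17.4 + 0.7·98 = 86.

98, 86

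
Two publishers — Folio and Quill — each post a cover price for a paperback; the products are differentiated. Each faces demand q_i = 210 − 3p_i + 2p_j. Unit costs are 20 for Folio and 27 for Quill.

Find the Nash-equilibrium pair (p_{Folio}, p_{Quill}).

Folio's profit: π = (p_{Folio} − 20)(210 − 3p_{Folio} + 2p_{Quill}).
∂π/∂p_{Folio} = 270 − 6p_{Folio} + 2p_{Quill} = 0 ⇒ p_{Folio} = 45 + (1/3)p_{Quill}.
Similarly p_{Quill} = 48.5 + (1/3)p_{Folio}.
Solving the two reaction functions simultaneously: (1 − (1/3)(1/3))p_{Folio} = 45 + (1/3)·48.5, so (8/9)p_{Folio} = 367/6 and p_{Folio} = 68.8125.
Then p_{Quill} = 48.5 + (1/3)·68.8125 = 71.4375.

68.8125, 71.4375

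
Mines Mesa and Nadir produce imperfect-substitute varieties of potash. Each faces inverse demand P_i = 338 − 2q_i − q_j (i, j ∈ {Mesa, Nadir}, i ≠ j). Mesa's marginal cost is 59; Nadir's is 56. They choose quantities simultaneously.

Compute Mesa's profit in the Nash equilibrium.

6182.72

Mine Mesa's profit: π = q_{Mesa}(338 − 2q_{Mesa} − q_{Nadir}) − 59q_{Mesa}.
∂π/∂q_{Mesa} = 279 − 4q_{Mesa} − q_{Nadir} = 0 ⇒ q_{Mesa} = 69.75 − 0.25q_{Nadir}.
Similarly q_{Nadir} = 70.5 − 0.25q_{Mesa}.
Substituting the second reaction function into the first: q_{Mesa} = 69.75 − 0.25(70.5 − 0.25q_{Mesa}), which gives 0.9375q_{Mesa} = 52.125 ⇒ q_{Mesa} = 55.6.
Then q_{Nadir} = 70.5 − 0.25·55.6 = 56.6.
P_{Mesa} = 338 − 2·55.6 − 56.6 = 170.2.
Profit = (170.2 − 59)·55.6 = 6182.72.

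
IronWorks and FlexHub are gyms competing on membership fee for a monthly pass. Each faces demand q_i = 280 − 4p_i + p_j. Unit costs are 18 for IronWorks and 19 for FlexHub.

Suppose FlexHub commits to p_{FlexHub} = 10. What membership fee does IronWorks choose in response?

IronWorks's profit: π = (p_{IronWorks} − 18)(280 − 4p_{IronWorks} + p_{FlexHub}).
∂π/∂p_{IronWorks} = 352 − 8p_{IronWorks} + p_{FlexHub} = 0 ⇒ p_{IronWorks} = 44 + 0.125p_{FlexHub}.
At p_{FlexHub} = 10: p_{IronWorks} = 44 + 0.125·10 = 45.25.

45.25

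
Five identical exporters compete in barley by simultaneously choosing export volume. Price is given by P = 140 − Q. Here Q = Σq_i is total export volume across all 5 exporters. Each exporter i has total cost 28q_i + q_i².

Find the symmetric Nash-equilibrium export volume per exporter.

14

A representative exporter's profit is π_i = q_i(140 − Q) − 28q_i − q_i², with Q = q_i + Σ_{j≠i} q_j.
First-order condition: 112 − 4q_i − Σ_{j≠i} q_j = 0.
In a symmetric equilibrium every exporter chooses the same q, so Σ_{j≠i} q_j = 4q. The condition becomes 112 − 8q = 0, giving q = 112/8 = 14.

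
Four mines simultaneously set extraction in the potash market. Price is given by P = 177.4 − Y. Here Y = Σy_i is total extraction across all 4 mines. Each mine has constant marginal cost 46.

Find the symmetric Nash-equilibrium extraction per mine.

26.28

A representative mine's profit is π_i = y_i(177.4 − Y) − 46y_i, with Y = y_i + Σ_{j≠i} y_j.
First-order condition: 131.4 − 2y_i − Σ_{j≠i} y_j = 0.
Imposing symmetry (y_j = y for all j) turns Σ_{j≠i} y_j into 3y, so 131.4 = 5y and y = 26.28.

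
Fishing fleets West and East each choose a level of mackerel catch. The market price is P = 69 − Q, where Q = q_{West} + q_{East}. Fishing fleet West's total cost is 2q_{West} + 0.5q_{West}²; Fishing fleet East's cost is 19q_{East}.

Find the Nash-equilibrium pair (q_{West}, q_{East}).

Fishing fleet West's profit: π = q_{West}(69 − (q_{West} + q_{East})) − 2q_{West} − 0.5q_{West}².
∂π/∂q_{West} = 67 − 3q_{West} − q_{East} = 0, so q_{West} = 67/3 − (1/3)q_{East}.
For East: ∂π/∂q_{East} = 50 − 2q_{East} − q_{West} = 0 ⇒ q_{East} = 25 − 0.5q_{West}.
Substituting the second reaction function into the first: q_{West} = 67/3 − (1/3)(25 − 0.5q_{West}), which gives (5/6)q_{West} = 14 ⇒ q_{West} = 16.8.
Then q_{East} = 25 − 0.5·16.8 = 16.6.

16.8, 16.6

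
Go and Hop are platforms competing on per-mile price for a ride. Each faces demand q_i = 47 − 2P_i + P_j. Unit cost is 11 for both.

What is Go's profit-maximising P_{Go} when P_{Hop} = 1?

17.5

Go's profit: π = (P_{Go} − 11)(47 − 2P_{Go} + P_{Hop}).
∂π/∂P_{Go} = 69 − 4P_{Go} + P_{Hop} = 0 ⇒ P_{Go} = 17.25 + 0.25P_{Hop}.
At P_{Hop} = 1: P_{Go} = 17.25 + 0.25·1 = 17.5.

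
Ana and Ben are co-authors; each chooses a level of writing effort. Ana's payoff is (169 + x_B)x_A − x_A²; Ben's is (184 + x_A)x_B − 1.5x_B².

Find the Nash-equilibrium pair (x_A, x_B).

138.2, 107.4

Expanding Ana's payoff: 169x_A + x_Bx_A − x_A².
∂π/∂x_A = 169 + x_B − 2x_A = 0, so x_A = 84.5 + 0.5x_B.
Likewise for Ben: x_B = 184/3 + (1/3)x_A.
Plugging x_B into Ana's best response: x_A = 84.5 + 0.5(184/3 + (1/3)x_A) ⇒ (5/6)x_A = 691/6, so x_A = 138.2.
Then x_B = 184/3 + (1/3)·138.2 = 107.4.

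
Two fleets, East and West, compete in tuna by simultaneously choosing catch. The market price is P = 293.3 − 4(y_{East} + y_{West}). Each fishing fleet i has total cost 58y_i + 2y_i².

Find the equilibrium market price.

Fishing fleet East's profit: π = y_{East}(293.3 − 4(y_{East} + y_{West})) − 58y_{East} − 2y_{East}².
∂π/∂y_{East} = 235.3 − 12y_{East} − 4y_{West} = 0, so y_{East} = 2353/120 − (1/3)y_{West}.
Setting y_{East} = y_{West} in the reaction function: y_{East} = 2353/120 − (1/3)y_{East}, so y_{East} = (2353/120) / (4/3) = 2353/160.
Equilibrium price: P = 293.3 − 4·29.4125 = 175.65.

175.65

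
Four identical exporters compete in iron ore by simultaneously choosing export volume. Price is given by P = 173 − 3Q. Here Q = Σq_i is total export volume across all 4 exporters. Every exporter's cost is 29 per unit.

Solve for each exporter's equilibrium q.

9.6

A representative exporter's profit is π_i = q_i(173 − 3Q) − 29q_i, with Q = q_i + Σ_{j≠i} q_j.
First-order condition: 144 − 6q_i − 3Σ_{j≠i} q_j = 0.
In a symmetric equilibrium every exporter chooses the same q, so Σ_{j≠i} q_j = 3q. The condition becomes 144 − 15q = 0, giving q = 144/15 = 9.6.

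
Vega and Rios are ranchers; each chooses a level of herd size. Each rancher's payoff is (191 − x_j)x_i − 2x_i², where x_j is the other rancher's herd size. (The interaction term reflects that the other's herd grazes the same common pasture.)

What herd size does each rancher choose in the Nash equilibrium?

Vega's payoff is (191 − x_R)x_V − 2x_V².
∂π/∂x_V = 191 − x_R − 4x_V = 0, so x_V = 47.75 − 0.25x_R.
Setting x_V = x_R in the reaction function: x_V = 47.75 − 0.25x_V, so x_V = 47.75 / 1.25 = 38.2.

38.2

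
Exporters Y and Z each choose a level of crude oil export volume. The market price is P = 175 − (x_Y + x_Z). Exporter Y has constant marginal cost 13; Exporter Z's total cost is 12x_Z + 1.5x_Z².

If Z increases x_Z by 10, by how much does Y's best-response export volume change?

-5

Exporter Y's profit: π = x_Y(175 − (x_Y + x_Z)) − 13x_Y.
∂π/∂x_Y = 162 − 2x_Y − x_Z = 0, so x_Y = 81 − 0.5x_Z.
The reaction-function slope is −0.5, so a 10-unit rise in x_Z moves x_Y by −0.5 × 10 = −5. Y's best response falls — the actions are strategic substitutes.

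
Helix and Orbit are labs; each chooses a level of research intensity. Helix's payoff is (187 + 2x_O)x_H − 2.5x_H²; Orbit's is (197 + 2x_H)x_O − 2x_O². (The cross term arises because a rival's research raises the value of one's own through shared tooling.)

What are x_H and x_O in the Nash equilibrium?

71.375, 84.9375

Expanding Helix's payoff: 187x_H + 2x_Ox_H − 2.5x_H².
∂π/∂x_H = 187 + 2x_O − 5x_H = 0, so x_H = 37.4 + 0.4x_O.
Likewise for Orbit: x_O = 49.25 + 0.5x_H.
Substituting the second reaction function into the first: x_H = 37.4 + 0.4(49.25 + 0.5x_H), which gives 0.8x_H = 57.1 ⇒ x_H = 71.375.
Then x_O = 49.25 + 0.5·71.375 = 84.9375.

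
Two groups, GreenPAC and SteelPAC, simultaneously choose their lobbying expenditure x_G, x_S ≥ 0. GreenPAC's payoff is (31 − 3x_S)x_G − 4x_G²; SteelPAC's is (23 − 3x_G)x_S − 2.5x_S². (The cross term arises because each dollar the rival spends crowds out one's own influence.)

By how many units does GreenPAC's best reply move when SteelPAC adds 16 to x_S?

-6

Expanding GreenPAC's payoff: 31x_G − 3x_Sx_G − 4x_G².
∂π/∂x_G = 31 − 3x_S − 8x_G = 0, so x_G = 3.875 − 0.375x_S.
The reaction-function slope is −0.375, so a 16-unit rise in x_S moves x_G by −0.375 × 16 = −6. GreenPAC's best response falls — the actions are strategic substitutes.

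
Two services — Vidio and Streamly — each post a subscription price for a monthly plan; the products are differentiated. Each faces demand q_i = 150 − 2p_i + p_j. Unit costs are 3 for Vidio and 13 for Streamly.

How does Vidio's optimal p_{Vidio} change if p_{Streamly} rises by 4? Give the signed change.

Vidio's profit: π = (p_{Vidio} − 3)(150 − 2p_{Vidio} + p_{Streamly}).
∂π/∂p_{Vidio} = 156 − 4p_{Vidio} + p_{Streamly} = 0 ⇒ p_{Vidio} = 39 + 0.25p_{Streamly}.
The reaction-function slope is 0.25, so a 4-unit rise in p_{Streamly} moves p_{Vidio} by 0.25 × 4 = 1. Vidio's best response rises — the actions are strategic complements.

1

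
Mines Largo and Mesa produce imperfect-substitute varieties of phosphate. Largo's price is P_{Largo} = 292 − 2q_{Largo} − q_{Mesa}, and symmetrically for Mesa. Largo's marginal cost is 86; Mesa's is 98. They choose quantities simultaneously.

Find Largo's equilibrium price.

170

Mine Largo's profit: π = q_{Largo}(292 − 2q_{Largo} − q_{Mesa}) − 86q_{Largo}.
∂π/∂q_{Largo} = 206 − 4q_{Largo} − q_{Mesa} = 0 ⇒ q_{Largo} = 51.5 − 0.25q_{Mesa}.
Similarly q_{Mesa} = 48.5 − 0.25q_{Largo}.
Plugging q_{Mesa} into Largo's best response: q_{Largo} = 51.5 − 0.25(48.5 − 0.25q_{Largo}) ⇒ 0.9375q_{Largo} = 39.375, so q_{Largo} = 42.
Then q_{Mesa} = 48.5 − 0.25·42 = 38.
P_{Largo} = 292 − 2·42 − 38 = 170.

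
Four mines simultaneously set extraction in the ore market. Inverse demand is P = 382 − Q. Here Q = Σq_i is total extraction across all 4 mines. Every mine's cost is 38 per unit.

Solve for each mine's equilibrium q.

A representative mine's profit is π_i = q_i(382 − Q) − 38q_i, with Q = q_i + Σ_{j≠i} q_j.
First-order condition: 344 − 2q_i − Σ_{j≠i} q_j = 0.
Imposing symmetry (q_j = q for all j) turns Σ_{j≠i} q_j into 3q, so 344 = 5q and q = 68.8.

68.8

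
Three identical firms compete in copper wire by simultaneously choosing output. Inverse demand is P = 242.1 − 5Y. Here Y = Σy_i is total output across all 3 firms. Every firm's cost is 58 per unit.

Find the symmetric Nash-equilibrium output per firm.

A representative firm's profit is π_i = y_i(242.1 − 5Y) − 58y_i, with Y = y_i + Σ_{j≠i} y_j.
First-order condition: 184.1 − 10y_i − 5Σ_{j≠i} y_j = 0.
Imposing symmetry (y_j = y for all j) turns Σ_{j≠i} y_j into 2y, so 184.1 = 20y and y = 9.205.

9.205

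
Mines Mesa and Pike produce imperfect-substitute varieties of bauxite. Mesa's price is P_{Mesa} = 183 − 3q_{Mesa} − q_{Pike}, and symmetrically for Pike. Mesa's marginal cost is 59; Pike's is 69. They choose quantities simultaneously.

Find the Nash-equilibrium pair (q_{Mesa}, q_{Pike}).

Mine Mesa's profit: π = q_{Mesa}(183 − 3q_{Mesa} − q_{Pike}) − 59q_{Mesa}.
∂π/∂q_{Mesa} = 124 − 6q_{Mesa} − q_{Pike} = 0 ⇒ q_{Mesa} = 62/3 − (1/6)q_{Pike}.
Similarly q_{Pike} = 19 − (1/6)q_{Mesa}.
Solving the two reaction functions simultaneously: (1 − (−1/6)(−1/6))q_{Mesa} = 62/3 − (1/6)·19, so (35/36)q_{Mesa} = 17.5 and q_{Mesa} = 18.
Then q_{Pike} = 19 − (1/6)·18 = 16.

18, 16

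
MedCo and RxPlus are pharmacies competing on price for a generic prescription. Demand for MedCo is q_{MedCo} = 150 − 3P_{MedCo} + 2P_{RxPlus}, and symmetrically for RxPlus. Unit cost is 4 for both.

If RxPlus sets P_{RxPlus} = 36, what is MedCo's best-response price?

MedCo's profit: π = (P_{MedCo} − 4)(150 − 3P_{MedCo} + 2P_{RxPlus}).
∂π/∂P_{MedCo} = 162 − 6P_{MedCo} + 2P_{RxPlus} = 0 ⇒ P_{MedCo} = 27 + (1/3)P_{RxPlus}.
At P_{RxPlus} = 36: P_{MedCo} = 27 + (1/3)·36 = 39.

39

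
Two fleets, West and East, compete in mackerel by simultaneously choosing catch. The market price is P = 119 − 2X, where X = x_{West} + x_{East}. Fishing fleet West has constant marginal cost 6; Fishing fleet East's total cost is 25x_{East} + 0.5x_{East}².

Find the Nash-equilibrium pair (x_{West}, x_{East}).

Fishing fleet West's profit: π = x_{West}(119 − 2(x_{West} + x_{East})) − 6x_{West}.
∂π/∂x_{West} = 113 − 4x_{West} − 2x_{East} = 0, so x_{West} = 28.25 − 0.5x_{East}.
For East: ∂π/∂x_{East} = 94 − 5x_{East} − 2x_{West} = 0 ⇒ x_{East} = 18.8 − 0.4x_{West}.
Substituting the second reaction function into the first: x_{West} = 28.25 − 0.5(18.8 − 0.4x_{West}), which gives 0.8x_{West} = 18.85 ⇒ x_{West} = 23.5625.
Then x_{East} = 18.8 − 0.4·23.5625 = 9.375.

23.5625, 9.375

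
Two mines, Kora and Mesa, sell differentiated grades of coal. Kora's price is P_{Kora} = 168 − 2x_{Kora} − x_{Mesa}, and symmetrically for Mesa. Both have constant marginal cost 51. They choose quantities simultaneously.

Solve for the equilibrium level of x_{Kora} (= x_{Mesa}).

23.4

Mine Kora's profit: π = x_{Kora}(168 − 2x_{Kora} − x_{Mesa}) − 51x_{Kora}.
∂π/∂x_{Kora} = 117 − 4x_{Kora} − x_{Mesa} = 0 ⇒ x_{Kora} = 29.25 − 0.25x_{Mesa}.
The game is symmetric, so in equilibrium x_{Mesa} = x_{Kora}: the reaction function gives 1.25x_{Kora} = 29.25, hence x_{Kora} = 23.4.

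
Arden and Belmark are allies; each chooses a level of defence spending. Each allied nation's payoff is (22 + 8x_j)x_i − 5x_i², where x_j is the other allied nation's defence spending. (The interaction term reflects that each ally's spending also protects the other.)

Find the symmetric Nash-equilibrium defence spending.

11

Arden's payoff is (22 + 8x_B)x_A − 5x_A².
∂π/∂x_A = 22 + 8x_B − 10x_A = 0, so x_A = 2.2 + 0.8x_B.
Setting x_A = x_B in the reaction function: x_A = 2.2 + 0.8x_A, so x_A = 2.2 / 0.2 = 11.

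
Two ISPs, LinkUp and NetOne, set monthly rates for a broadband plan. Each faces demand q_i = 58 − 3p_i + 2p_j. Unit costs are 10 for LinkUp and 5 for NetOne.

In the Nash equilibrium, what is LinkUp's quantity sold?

LinkUp's profit: π = (p_{LinkUp} − 10)(58 − 3p_{LinkUp} + 2p_{NetOne}).
∂π/∂p_{LinkUp} = 88 − 6p_{LinkUp} + 2p_{NetOne} = 0 ⇒ p_{LinkUp} = 44/3 + (1/3)p_{NetOne}.
Similarly p_{NetOne} = 73/6 + (1/3)p_{LinkUp}.
Solving the two reaction functions simultaneously: (1 − (1/3)(1/3))p_{LinkUp} = 44/3 + (1/3)·(73/6), so (8/9)p_{LinkUp} = 337/18 and p_{LinkUp} = 21.0625.
Then p_{NetOne} = 73/6 + (1/3)·21.0625 = 19.1875.
q_{LinkUp} = 58 − 3·21.0625 + 2·19.1875 = 33.1875.

33.1875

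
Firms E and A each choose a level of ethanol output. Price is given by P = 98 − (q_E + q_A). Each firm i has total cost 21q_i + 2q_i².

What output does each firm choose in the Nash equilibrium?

Firm E's profit: π = q_E(98 − (q_E + q_A)) − 21q_E − 2q_E².
∂π/∂q_E = 77 − 6q_E − q_A = 0, so q_E = 77/6 − (1/6)q_A.
By symmetry q_A = q_E; substituting into the reaction function, (7/6)q_E = 77/6 and q_E = 11.

11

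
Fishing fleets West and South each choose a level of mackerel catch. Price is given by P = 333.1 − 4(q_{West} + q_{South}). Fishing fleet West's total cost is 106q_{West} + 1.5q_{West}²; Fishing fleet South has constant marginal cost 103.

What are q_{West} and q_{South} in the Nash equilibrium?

12.45, 22.5375

Fishing fleet West's profit: π = q_{West}(333.1 − 4(q_{West} + q_{South})) − 106q_{West} − 1.5q_{West}².
∂π/∂q_{West} = 227.1 − 11q_{West} − 4q_{South} = 0, so q_{West} = 2271/110 − (4/11)q_{South}.
For South: ∂π/∂q_{South} = 230.1 − 8q_{South} − 4q_{West} = 0 ⇒ q_{South} = 28.7625 − 0.5q_{West}.
Substituting the second reaction function into the first: q_{West} = 2271/110 − (4/11)(28.7625 − 0.5q_{West}), which gives (9/11)q_{West} = 2241/220 ⇒ q_{West} = 12.45.
Then q_{South} = 28.7625 − 0.5·12.45 = 22.5375.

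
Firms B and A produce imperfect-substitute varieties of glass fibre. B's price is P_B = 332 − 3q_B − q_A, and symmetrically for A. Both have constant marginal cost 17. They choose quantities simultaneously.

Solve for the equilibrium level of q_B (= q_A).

Firm B's profit: π = q_B(332 − 3q_B − q_A) − 17q_B.
∂π/∂q_B = 315 − 6q_B − q_A = 0 ⇒ q_B = 52.5 − (1/6)q_A.
The game is symmetric, so in equilibrium q_A = q_B: the reaction function gives (7/6)q_B = 52.5, hence q_B = 45.

45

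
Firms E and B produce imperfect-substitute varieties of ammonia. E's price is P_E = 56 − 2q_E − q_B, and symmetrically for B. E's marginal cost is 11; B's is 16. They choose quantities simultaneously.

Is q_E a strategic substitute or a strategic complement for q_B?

Firm E's profit: π = q_E(56 − 2q_E − q_B) − 11q_E.
∂π/∂q_E = 45 − 4q_E − q_B = 0 ⇒ q_E = 11.25 − 0.25q_B.
The best-response slope dq_E/dq_B = −0.25 < 0: the reaction function is downward-sloping, so the choices are strategic substitutes.

strategic substitutes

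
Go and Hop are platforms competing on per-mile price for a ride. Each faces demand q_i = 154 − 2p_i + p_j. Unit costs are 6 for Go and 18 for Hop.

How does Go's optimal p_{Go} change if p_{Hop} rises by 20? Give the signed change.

Go's profit: π = (p_{Go} − 6)(154 − 2p_{Go} + p_{Hop}).
∂π/∂p_{Go} = 166 − 4p_{Go} + p_{Hop} = 0 ⇒ p_{Go} = 41.5 + 0.25p_{Hop}.
The reaction-function slope is 0.25, so a 20-unit rise in p_{Hop} moves p_{Go} by 0.25 × 20 = 5. Go's best response rises — the actions are strategic complements.

5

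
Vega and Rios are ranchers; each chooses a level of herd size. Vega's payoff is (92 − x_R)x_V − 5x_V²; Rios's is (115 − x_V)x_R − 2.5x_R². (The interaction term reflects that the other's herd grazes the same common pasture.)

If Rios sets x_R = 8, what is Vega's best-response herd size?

Expanding Vega's payoff: 92x_V − x_Rx_V − 5x_V².
∂π/∂x_V = 92 − x_R − 10x_V = 0, so x_V = 9.2 − 0.1x_R.
At x_R = 8: x_V = 9.2 − 0.1·8 = 8.4.

8.4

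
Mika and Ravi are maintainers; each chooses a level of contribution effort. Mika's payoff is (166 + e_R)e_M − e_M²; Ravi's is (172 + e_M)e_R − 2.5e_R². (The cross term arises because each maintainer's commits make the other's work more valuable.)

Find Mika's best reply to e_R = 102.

Expanding Mika's payoff: 166e_M + e_Re_M − e_M².
∂π/∂e_M = 166 + e_R − 2e_M = 0, so e_M = 83 + 0.5e_R.
At e_R = 102: e_M = 83 + 0.5·102 = 134.

134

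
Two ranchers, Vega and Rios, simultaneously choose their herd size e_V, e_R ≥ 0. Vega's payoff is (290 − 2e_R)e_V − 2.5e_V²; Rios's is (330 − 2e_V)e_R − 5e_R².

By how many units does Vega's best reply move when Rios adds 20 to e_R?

Expanding Vega's payoff: 290e_V − 2e_Re_V − 2.5e_V².
∂π/∂e_V = 290 − 2e_R − 5e_V = 0, so e_V = 58 − 0.4e_R.
The reaction-function slope is −0.4, so a 20-unit rise in e_R moves e_V by −0.4 × 20 = −8. Vega's best response falls — the actions are strategic substitutes.

-8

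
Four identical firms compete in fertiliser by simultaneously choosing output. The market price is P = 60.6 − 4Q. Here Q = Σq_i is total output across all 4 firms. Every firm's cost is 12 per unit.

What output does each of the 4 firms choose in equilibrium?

2.43

A representative firm's profit is π_i = q_i(60.6 − 4Q) − 12q_i, with Q = q_i + Σ_{j≠i} q_j.
First-order condition: 48.6 − 8q_i − 4Σ_{j≠i} q_j = 0.
In a symmetric equilibrium every firm chooses the same q, so Σ_{j≠i} q_j = 3q. The condition becomes 48.6 − 20q = 0, giving q = 48.6/20 = 2.43.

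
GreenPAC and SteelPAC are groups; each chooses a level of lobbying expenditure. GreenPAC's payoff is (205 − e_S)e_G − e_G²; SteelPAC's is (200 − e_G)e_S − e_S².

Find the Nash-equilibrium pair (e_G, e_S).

Expanding GreenPAC's payoff: 205e_G − e_Se_G − e_G².
∂π/∂e_G = 205 − e_S − 2e_G = 0, so e_G = 102.5 − 0.5e_S.
Likewise for SteelPAC: e_S = 100 − 0.5e_G.
Plugging e_S into GreenPAC's best response: e_G = 102.5 − 0.5(100 − 0.5e_G) ⇒ 0.75e_G = 52.5, so e_G = 70.
Then e_S = 100 − 0.5·70 = 65.

70, 65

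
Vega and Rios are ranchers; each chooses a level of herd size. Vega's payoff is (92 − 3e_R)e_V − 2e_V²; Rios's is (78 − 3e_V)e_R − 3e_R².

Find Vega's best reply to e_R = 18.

Expanding Vega's payoff: 92e_V − 3e_Re_V − 2e_V².
∂π/∂e_V = 92 − 3e_R − 4e_V = 0, so e_V = 23 − 0.75e_R.
At e_R = 18: e_V = 23 − 0.75·18 = 9.5.

9.5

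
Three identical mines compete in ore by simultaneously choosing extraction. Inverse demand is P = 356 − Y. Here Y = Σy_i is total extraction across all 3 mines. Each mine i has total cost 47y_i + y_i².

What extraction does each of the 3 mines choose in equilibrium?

51.5

A representative mine's profit is π_i = y_i(356 − Y) − 47y_i − y_i², with Y = y_i + Σ_{j≠i} y_j.
First-order condition: 309 − 4y_i − Σ_{j≠i} y_j = 0.
With identical mines, set every y_j = y: then 309 − 4y − 2y = 0, i.e. y = 309/6 = 51.5.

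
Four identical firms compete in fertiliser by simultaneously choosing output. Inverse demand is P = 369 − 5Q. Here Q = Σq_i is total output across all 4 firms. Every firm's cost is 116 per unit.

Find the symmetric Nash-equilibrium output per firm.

10.12

A representative firm's profit is π_i = q_i(369 − 5Q) − 116q_i, with Q = q_i + Σ_{j≠i} q_j.
First-order condition: 253 − 10q_i − 5Σ_{j≠i} q_j = 0.
In a symmetric equilibrium every firm chooses the same q, so Σ_{j≠i} q_j = 3q. The condition becomes 253 − 25q = 0, giving q = 253/25 = 10.12.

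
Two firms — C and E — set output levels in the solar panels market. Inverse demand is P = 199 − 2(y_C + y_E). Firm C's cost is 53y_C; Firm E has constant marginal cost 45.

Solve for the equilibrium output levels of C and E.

Firm C's profit: π = y_C(199 − 2(y_C + y_E)) − 53y_C.
∂π/∂y_C = 146 − 4y_C − 2y_E = 0, so y_C = 36.5 − 0.5y_E.
By the same steps for E: y_E = 38.5 − 0.5y_C.
Substituting the second reaction function into the first: y_C = 36.5 − 0.5(38.5 − 0.5y_C), which gives 0.75y_C = 17.25 ⇒ y_C = 23.
Then y_E = 38.5 − 0.5·23 = 27.

23, 27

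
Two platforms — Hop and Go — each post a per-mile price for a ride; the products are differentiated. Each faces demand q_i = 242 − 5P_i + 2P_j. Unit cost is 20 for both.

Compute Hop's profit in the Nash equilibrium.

Hop's profit: π = (P_{Hop} − 20)(242 − 5P_{Hop} + 2P_{Go}).
∂π/∂P_{Hop} = 342 − 10P_{Hop} + 2P_{Go} = 0 ⇒ P_{Hop} = 34.2 + 0.2P_{Go}.
Setting P_{Hop} = P_{Go} in the reaction function: P_{Hop} = 34.2 + 0.2P_{Hop}, so P_{Hop} = 34.2 / 0.8 = 42.75.
q_{Hop} = 242 − 5·42.75 + 2·42.75 = 113.75.
Profit = (42.75 − 20)·113.75 = 2587.8125.

2587.8125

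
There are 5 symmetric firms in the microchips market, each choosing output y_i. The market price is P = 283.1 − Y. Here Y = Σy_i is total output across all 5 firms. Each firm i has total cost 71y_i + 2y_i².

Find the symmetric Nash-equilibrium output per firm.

21.21

A representative firm's profit is π_i = y_i(283.1 − Y) − 71y_i − 2y_i², with Y = y_i + Σ_{j≠i} y_j.
First-order condition: 212.1 − 6y_i − Σ_{j≠i} y_j = 0.
Imposing symmetry (y_j = y for all j) turns Σ_{j≠i} y_j into 4y, so 212.1 = 10y and y = 21.21.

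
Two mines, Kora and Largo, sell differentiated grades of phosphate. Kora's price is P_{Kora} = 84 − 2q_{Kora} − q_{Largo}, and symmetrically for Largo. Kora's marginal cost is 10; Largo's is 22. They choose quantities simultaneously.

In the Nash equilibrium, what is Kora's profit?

486.72

Mine Kora's profit: π = q_{Kora}(84 − 2q_{Kora} − q_{Largo}) − 10q_{Kora}.
∂π/∂q_{Kora} = 74 − 4q_{Kora} − q_{Largo} = 0 ⇒ q_{Kora} = 18.5 − 0.25q_{Largo}.
Similarly q_{Largo} = 15.5 − 0.25q_{Kora}.
Plugging q_{Largo} into Kora's best response: q_{Kora} = 18.5 − 0.25(15.5 − 0.25q_{Kora}) ⇒ 0.9375q_{Kora} = 14.625, so q_{Kora} = 15.6.
Then q_{Largo} = 15.5 − 0.25·15.6 = 11.6.
P_{Kora} = 84 − 2·15.6 − 11.6 = 41.2.
Profit = (41.2 − 10)·15.6 = 486.72.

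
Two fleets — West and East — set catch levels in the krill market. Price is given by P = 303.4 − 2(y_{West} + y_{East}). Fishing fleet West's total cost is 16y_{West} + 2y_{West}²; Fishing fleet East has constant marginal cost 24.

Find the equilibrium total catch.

80.4

Fishing fleet West's profit: π = y_{West}(303.4 − 2(y_{West} + y_{East})) − 16y_{West} − 2y_{West}².
∂π/∂y_{West} = 287.4 − 8y_{West} − 2y_{East} = 0, so y_{West} = 35.925 − 0.25y_{East}.
For East: ∂π/∂y_{East} = 279.4 − 4y_{East} − 2y_{West} = 0 ⇒ y_{East} = 69.85 − 0.5y_{West}.
Solving the two reaction functions simultaneously: (1 − (−0.25)(−0.5))y_{West} = 35.925 − 0.25·69.85, so 0.875y_{West} = 18.4625 and y_{West} = 21.1.
Then y_{East} = 69.85 − 0.5·21.1 = 59.3.
Total catch: 21.1 + 59.3 = 80.4.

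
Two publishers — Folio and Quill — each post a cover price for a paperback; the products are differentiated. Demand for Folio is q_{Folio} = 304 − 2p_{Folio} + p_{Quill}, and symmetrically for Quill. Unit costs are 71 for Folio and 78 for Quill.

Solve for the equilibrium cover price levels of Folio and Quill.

Folio's profit: π = (p_{Folio} − 71)(304 − 2p_{Folio} + p_{Quill}).
∂π/∂p_{Folio} = 446 − 4p_{Folio} + p_{Quill} = 0 ⇒ p_{Folio} = 111.5 + 0.25p_{Quill}.
Similarly p_{Quill} = 115 + 0.25p_{Folio}.
Substituting the second reaction function into the first: p_{Folio} = 111.5 + 0.25(115 + 0.25p_{Folio}), which gives 0.9375p_{Folio} = 140.25 ⇒ p_{Folio} = 149.6.
Then p_{Quill} = 115 + 0.25·149.6 = 152.4.

149.6, 152.4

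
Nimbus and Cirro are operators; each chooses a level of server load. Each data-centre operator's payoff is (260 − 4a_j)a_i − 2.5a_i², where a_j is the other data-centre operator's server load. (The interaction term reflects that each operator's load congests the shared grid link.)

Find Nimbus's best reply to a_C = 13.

41.6

Nimbus's payoff is (260 − 4a_C)a_N − 2.5a_N².
∂π/∂a_N = 260 − 4a_C − 5a_N = 0, so a_N = 52 − 0.8a_C.
At a_C = 13: a_N = 52 − 0.8·13 = 41.6.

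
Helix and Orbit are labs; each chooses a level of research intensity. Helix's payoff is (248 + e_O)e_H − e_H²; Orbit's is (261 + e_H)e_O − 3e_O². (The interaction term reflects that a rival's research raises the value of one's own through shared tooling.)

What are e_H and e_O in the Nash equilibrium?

159, 70

Expanding Helix's payoff: 248e_H + e_Oe_H − e_H².
∂π/∂e_H = 248 + e_O − 2e_H = 0, so e_H = 124 + 0.5e_O.
Likewise for Orbit: e_O = 43.5 + (1/6)e_H.
Solving the two reaction functions simultaneously: (1 − (0.5)(1/6))e_H = 124 + 0.5·43.5, so (11/12)e_H = 145.75 and e_H = 159.
Then e_O = 43.5 + (1/6)·159 = 70.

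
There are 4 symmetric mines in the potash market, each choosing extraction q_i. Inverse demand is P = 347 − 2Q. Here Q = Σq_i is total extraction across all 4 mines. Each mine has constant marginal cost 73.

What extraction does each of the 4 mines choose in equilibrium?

27.4

A representative mine's profit is π_i = q_i(347 − 2Q) − 73q_i, with Q = q_i + Σ_{j≠i} q_j.
First-order condition: 274 − 4q_i − 2Σ_{j≠i} q_j = 0.
With identical mines, set every q_j = q: then 274 − 4q − 6q = 0, i.e. q = 274/10 = 27.4.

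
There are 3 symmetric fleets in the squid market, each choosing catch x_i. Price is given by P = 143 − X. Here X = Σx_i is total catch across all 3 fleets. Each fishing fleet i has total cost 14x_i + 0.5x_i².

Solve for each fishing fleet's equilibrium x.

A representative fishing fleet's profit is π_i = x_i(143 − X) − 14x_i − 0.5x_i², with X = x_i + Σ_{j≠i} x_j.
First-order condition: 129 − 3x_i − Σ_{j≠i} x_j = 0.
With identical fishing fleets, set every x_j = x: then 129 − 3x − 2x = 0, i.e. x = 129/5 = 25.8.

25.8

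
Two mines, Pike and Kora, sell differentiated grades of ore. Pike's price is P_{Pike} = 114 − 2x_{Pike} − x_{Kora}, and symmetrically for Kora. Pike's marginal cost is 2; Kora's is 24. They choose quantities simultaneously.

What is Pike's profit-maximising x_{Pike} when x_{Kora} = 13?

Mine Pike's profit: π = x_{Pike}(114 − 2x_{Pike} − x_{Kora}) − 2x_{Pike}.
∂π/∂x_{Pike} = 112 − 4x_{Pike} − x_{Kora} = 0 ⇒ x_{Pike} = 28 − 0.25x_{Kora}.
At x_{Kora} = 13: x_{Pike} = 28 − 0.25·13 = 24.75.

24.75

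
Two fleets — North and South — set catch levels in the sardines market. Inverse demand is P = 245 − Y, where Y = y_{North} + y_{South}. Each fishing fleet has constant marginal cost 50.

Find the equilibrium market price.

Fishing fleet North's profit: π = y_{North}(245 − (y_{North} + y_{South})) − 50y_{North}.
∂π/∂y_{North} = 195 − 2y_{North} − y_{South} = 0, so y_{North} = 97.5 − 0.5y_{South}.
The game is symmetric, so in equilibrium y_{South} = y_{North}: the reaction function gives 1.5y_{North} = 97.5, hence y_{North} = 65.
Equilibrium price: P = 245 − 130 = 115.

115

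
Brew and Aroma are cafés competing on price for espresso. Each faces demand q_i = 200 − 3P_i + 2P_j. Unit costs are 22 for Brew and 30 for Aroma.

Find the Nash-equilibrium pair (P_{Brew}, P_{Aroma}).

68, 71

Brew's profit: π = (P_{Brew} − 22)(200 − 3P_{Brew} + 2P_{Aroma}).
∂π/∂P_{Brew} = 266 − 6P_{Brew} + 2P_{Aroma} = 0 ⇒ P_{Brew} = 133/3 + (1/3)P_{Aroma}.
Similarly P_{Aroma} = 145/3 + (1/3)P_{Brew}.
Plugging P_{Aroma} into Brew's best response: P_{Brew} = 133/3 + (1/3)(145/3 + (1/3)P_{Brew}) ⇒ (8/9)P_{Brew} = 544/9, so P_{Brew} = 68.
Then P_{Aroma} = 145/3 + (1/3)·68 = 71.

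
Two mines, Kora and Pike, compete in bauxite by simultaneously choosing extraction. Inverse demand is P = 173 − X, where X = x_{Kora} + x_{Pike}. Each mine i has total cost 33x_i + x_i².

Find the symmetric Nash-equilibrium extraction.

Mine Kora's profit: π = x_{Kora}(173 − (x_{Kora} + x_{Pike})) − 33x_{Kora} − x_{Kora}².
∂π/∂x_{Kora} = 140 − 4x_{Kora} − x_{Pike} = 0, so x_{Kora} = 35 − 0.25x_{Pike}.
By symmetry x_{Pike} = x_{Kora}; substituting into the reaction function, 1.25x_{Kora} = 35 and x_{Kora} = 28.

28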